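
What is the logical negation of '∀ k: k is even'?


¬(∀ x: φ) = ∃ x: ¬φ, and ¬(∃ x: φ) = ∀ x: ¬φ.
Apply to the universal statement.

∃ k: ¬(k is even)


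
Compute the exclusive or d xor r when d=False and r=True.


Exclusive or is true when exactly one operand is true.
Substitute: d=False, r=True.
False xor True evaluates to True.

True


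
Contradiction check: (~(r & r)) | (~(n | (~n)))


Truth table over {n, r}:
n | r | φ
---------
False | False | True
True | False | True
False | True | False
True | True | False
Satisfying assignment at row 1: n=False, r=False gives True.

No, it is not a contradiction.


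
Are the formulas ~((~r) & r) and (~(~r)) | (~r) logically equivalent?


Compare truth tables:
r | φ | ψ
---------
False | True | True
True | True | True
The columns φ and ψ agree on every row.

Yes, they are logically equivalent.


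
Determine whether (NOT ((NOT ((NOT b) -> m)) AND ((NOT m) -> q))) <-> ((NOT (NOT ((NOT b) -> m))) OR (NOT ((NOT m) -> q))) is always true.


Build the truth table over {b, m, q}:
b | m | q | φ
-------------
F | F | F | T
T | F | F | T
F | T | F | T
T | T | F | T
F | F | T | T
T | F | T | T
F | T | T | T
T | T | T | T
Every row evaluates to true.

Yes, it is a tautology.


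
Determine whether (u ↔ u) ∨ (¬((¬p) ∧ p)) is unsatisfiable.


Truth table over {p, u}:
p | u | φ
---------
F | F | T
T | F | T
F | T | T
T | T | T
Satisfying assignment at row 1: p=F, u=F gives T.

No, it is not a contradiction.


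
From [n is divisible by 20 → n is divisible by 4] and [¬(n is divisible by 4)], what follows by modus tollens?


Modus tollens: from (P → Q) and ¬Q, infer ¬P.
Q = 'n is divisible by 4' is denied; since P → Q, P must also fail.

Not (n is divisible by 20).


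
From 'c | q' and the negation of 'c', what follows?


Disjunctive syllogism: from (P ∨ Q) and ¬P, infer Q.
One disjunct, 'c', is ruled out; the other must hold.

q


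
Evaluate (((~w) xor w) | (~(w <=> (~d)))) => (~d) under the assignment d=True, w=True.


Substitute d=True, w=True:
~w = False
(~w) xor w = False xor True = True
~d = False
w <=> (~d) = True <=> False = False
~(w <=> (~d)) = True
((~w) xor w) | (~(w <=> (~d))) = True | True = True
~d = False
(((~w) xor w) | (~(w <=> (~d)))) => (~d) = True => False = False

False


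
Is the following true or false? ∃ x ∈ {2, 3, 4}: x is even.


Evaluate the predicate on each element: 2:T, 3:F, 4:T.
Witness x = 2 satisfies the predicate.

T


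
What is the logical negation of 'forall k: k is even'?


¬(forall x: φ) = exists x: ¬φ, and ¬(exists x: φ) = forall x: ¬φ.
Apply to the universal statement.

exists k: ~(k is even)


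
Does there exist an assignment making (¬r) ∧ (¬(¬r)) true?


Check all 2 assignments over {r}:
r | φ
-----
F | F
T | F
No assignment makes the formula true.

Unsatisfiable.


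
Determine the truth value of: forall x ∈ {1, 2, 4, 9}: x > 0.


Evaluate the predicate on each element: 1:True, 2:True, 4:True, 9:True.
Every element satisfies the predicate.

True


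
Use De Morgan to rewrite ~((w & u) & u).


De Morgan: the negation of a conjunction is the disjunction of the negations.
Distribute ~ across &, flipping it to |, and negate each literal.

((~w) | (~u)) | (~u)


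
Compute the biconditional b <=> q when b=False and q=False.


Biconditional is true when both operands have the same truth value.
Substitute: b=False, q=False.
False <=> False evaluates to True.

True


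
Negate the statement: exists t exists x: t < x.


Negation flips each quantifier (∀↔∃) and negates the inner predicate.
¬(exists t exists x: φ) = forall t forall x: ¬φ.

forall t forall x: ~(t < x)


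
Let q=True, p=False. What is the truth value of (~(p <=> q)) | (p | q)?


Substitute q=True, p=False:
p <=> q = False <=> True = False
~(p <=> q) = True
p | q = False | True = True
(~(p <=> q)) | (p | q) = True | True = True

True


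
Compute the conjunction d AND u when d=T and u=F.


Conjunction is true only when both operands are true.
Substitute: d=T, u=F.
T AND F evaluates to F.

F


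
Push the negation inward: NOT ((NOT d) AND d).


De Morgan: the negation of a conjunction is the disjunction of the negations.
Distribute NOT across AND, flipping it to OR, and negate each literal.

d OR (NOT d)


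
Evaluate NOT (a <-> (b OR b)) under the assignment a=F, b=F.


Substitute a=F, b=F:
b OR b = F OR F = F
a <-> (b OR b) = F <-> F = T
NOT (a <-> (b OR b)) = F

F


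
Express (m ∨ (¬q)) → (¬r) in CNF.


Step 1: Rewrite as ¬(m ∨ (¬q)) ∨ (¬r) = (¬m ∧ ¬(¬q)) ∨ (¬r).
Step 2: Distribute ∨ over ∧.
Step 3: Eliminate any double negations (¬¬X = X).

((¬m) ∨ (¬r)) ∧ (q ∨ (¬r))


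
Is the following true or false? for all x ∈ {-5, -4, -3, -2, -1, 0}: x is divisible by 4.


Evaluate the predicate on each element: -5:F, -4:T, -3:F, -2:F, -1:F, 0:T.
Counterexample x = -5 fails the predicate.

F


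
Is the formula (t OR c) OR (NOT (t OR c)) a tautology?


Build the truth table over {c, t}:
c | t | φ
---------
F | F | T
T | F | T
F | T | T
T | T | T
Every row evaluates to true.

Yes, it is a tautology.


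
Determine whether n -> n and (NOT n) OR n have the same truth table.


Compare truth tables:
n | φ | ψ
---------
F | T | T
T | T | T
The columns φ and ψ agree on every row.

Yes, they are logically equivalent.


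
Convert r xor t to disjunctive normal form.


Step 1: r ⊕ t is true exactly when they disagree: (r ∧ ¬t) ∨ (¬r ∧ t).

(r & (~t)) | ((~r) & t)


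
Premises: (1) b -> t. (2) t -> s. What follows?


Hypothetical syllogism: from (P → Q) and (Q → R), infer (P → R).
Chain the two implications through the shared middle term 't'.

b -> s


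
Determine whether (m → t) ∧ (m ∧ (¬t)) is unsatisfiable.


Truth table over {m, t}:
m | t | φ
---------
F | F | F
T | F | F
F | T | F
T | T | F
Every row is false.

Yes, it is a contradiction.


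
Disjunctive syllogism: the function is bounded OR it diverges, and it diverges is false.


Disjunctive syllogism: from (P ∨ Q) and ¬P, infer Q.
One disjunct, 'it diverges', is ruled out; the other must hold.

the function is bounded


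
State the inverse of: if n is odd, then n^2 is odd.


The inverse of (P → Q) is (¬P → ¬Q). It is equivalent to the converse, not to the original.
Here P = 'n is odd' and Q = 'n^2 is odd'.

If not (n is odd), then not (n^2 is odd).


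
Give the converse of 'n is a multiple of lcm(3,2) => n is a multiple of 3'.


The converse of (P → Q) is (Q → P). It is not in general equivalent to the original.
Here P = 'n is a multiple of lcm(3,2)' and Q = 'n is a multiple of 3'.

If n is a multiple of 3, then n is a multiple of lcm(3,2).


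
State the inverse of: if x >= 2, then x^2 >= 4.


The inverse of (P → Q) is (¬P → ¬Q). It is equivalent to the converse, not to the original.
Here P = 'x >= 2' and Q = 'x^2 >= 4'.

If not (x >= 2), then not (x^2 >= 4).


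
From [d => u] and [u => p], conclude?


Hypothetical syllogism: from (P → Q) and (Q → R), infer (P → R).
Chain the two implications through the shared middle term 'u'.

d => p


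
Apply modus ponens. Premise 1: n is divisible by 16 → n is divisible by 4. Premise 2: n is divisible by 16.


Modus ponens: from (P → Q) and P, infer Q.
P = 'n is divisible by 16' is asserted, and P → Q holds, so Q follows.

n is divisible by 4.


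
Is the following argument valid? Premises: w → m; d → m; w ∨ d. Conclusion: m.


This matches the form of proof by cases: the conclusion follows in every model of the premises.

Valid.


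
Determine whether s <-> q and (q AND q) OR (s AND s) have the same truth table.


Compare truth tables:
q | s | φ | ψ
-------------
F | F | T | F
T | F | F | T
F | T | F | T
T | T | T | T
They differ at row 1 (q=F, s=F): φ=T but ψ=F.

No, they are not logically equivalent.


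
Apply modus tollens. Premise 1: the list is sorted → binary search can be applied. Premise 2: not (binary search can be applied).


Modus tollens: from (P → Q) and ¬Q, infer ¬P.
Q = 'binary search can be applied' is denied; since P → Q, P must also fail.

Not (the list is sorted).


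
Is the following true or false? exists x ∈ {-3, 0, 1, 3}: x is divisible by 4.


Evaluate the predicate on each element: -3:False, 0:True, 1:False, 3:False.
Witness x = 0 satisfies the predicate.

True


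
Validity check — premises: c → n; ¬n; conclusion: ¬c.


This matches the form of modus tollens: the conclusion follows in every model of the premises.

Valid.


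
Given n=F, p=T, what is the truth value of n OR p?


Disjunction is false only when both operands are false.
Substitute: n=F, p=T.
F OR T evaluates to T.

T


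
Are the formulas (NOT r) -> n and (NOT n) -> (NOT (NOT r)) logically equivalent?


Compare truth tables:
n | r | φ | ψ
-------------
F | F | F | F
T | F | T | T
F | T | T | T
T | T | T | T
The columns φ and ψ agree on every row.

Yes, they are logically equivalent.


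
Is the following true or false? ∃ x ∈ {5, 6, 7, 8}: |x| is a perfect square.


Evaluate the predicate on each element: 5:F, 6:F, 7:F, 8:F.
No element satisfies the predicate.

F


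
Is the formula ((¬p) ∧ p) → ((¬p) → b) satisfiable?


Search for a satisfying assignment over {b, p}.
Try b=F, p=F: the formula evaluates to T.
A satisfying assignment exists.

Satisfiable.


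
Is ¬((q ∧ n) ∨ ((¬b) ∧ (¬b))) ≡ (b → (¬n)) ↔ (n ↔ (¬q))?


Compare truth tables:
b | n | q | φ | ψ
-----------------
F | F | F | F | F
T | F | F | T | F
F | T | F | F | T
T | T | F | T | F
F | F | T | F | T
T | F | T | T | T
F | T | T | F | F
T | T | T | F | T
They differ at row 2 (b=T, n=F, q=F): φ=T but ψ=F.

No, they are not logically equivalent.


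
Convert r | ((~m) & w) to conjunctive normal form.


Step 1: Distribute ∨ over ∧: r ∨ ((¬m) ∧ w) = (r ∨ (¬m)) ∧ (r ∨ w).

(r | (~m)) & (r | w)


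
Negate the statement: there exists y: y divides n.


¬(for all x: φ) = there exists x: ¬φ, and ¬(there exists x: φ) = for all x: ¬φ.
Apply to the existential statement.

for all y: NOT(y divides n)


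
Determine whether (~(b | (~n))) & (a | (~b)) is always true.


Build the truth table over {a, b, n}:
a | b | n | φ
-------------
False | False | False | False
True | False | False | False
False | True | False | False
True | True | False | False
False | False | True | True
True | False | True | True
False | True | True | False
True | True | True | False
Counterexample at row 1: with a=False, b=False, n=False, the formula is False.

No, it is not a tautology.


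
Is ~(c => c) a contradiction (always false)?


Truth table over {c}:
c | φ
-----
False | False
True | False
Every row is false.

Yes, it is a contradiction.


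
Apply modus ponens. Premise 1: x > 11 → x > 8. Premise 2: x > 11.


Modus ponens: from (P → Q) and P, infer Q.
P = 'x > 11' is asserted, and P → Q holds, so Q follows.

x > 8.


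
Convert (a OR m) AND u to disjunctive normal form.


Step 1: Distribute ∧ over ∨: (a ∨ m) ∧ u = (a ∧ u) ∨ (m ∧ u).

(a AND u) OR (m AND u)


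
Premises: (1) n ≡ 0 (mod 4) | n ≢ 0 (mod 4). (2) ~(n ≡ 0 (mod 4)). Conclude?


Disjunctive syllogism: from (P ∨ Q) and ¬P, infer Q.
One disjunct, 'n ≡ 0 (mod 4)', is ruled out; the other must hold.

n ≢ 0 (mod 4)


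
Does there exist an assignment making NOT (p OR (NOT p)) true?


Check all 2 assignments over {p}:
p | φ
-----
F | F
T | F
No assignment makes the formula true.

Unsatisfiable.


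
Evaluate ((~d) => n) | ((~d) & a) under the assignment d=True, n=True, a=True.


Substitute d=True, n=True, a=True:
~d = False
(~d) => n = False => True = True
~d = False
(~d) & a = False & True = False
((~d) => n) | ((~d) & a) = True | False = True

True


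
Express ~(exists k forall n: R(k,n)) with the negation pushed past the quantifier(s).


Negation flips each quantifier (∀↔∃) and negates the inner predicate.
¬(exists k forall n: φ) = forall k exists n: ¬φ.

forall k exists n: ~(R(k,n))


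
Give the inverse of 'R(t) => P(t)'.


The inverse of (P → Q) is (¬P → ¬Q). It is equivalent to the converse, not to the original.
Here P = 'R(t)' and Q = 'P(t)'.

If not (R(t)), then not (P(t)).


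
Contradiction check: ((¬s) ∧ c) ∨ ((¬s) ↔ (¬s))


Truth table over {c, s}:
c | s | φ
---------
F | F | T
T | F | T
F | T | T
T | T | T
Satisfying assignment at row 1: c=F, s=F gives T.

No, it is not a contradiction.


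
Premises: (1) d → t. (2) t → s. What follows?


Hypothetical syllogism: from (P → Q) and (Q → R), infer (P → R).
Chain the two implications through the shared middle term 't'.

d → s


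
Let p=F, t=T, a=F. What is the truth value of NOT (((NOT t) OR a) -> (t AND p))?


Substitute p=F, t=T, a=F:
NOT t = F
(NOT t) OR a = F OR F = F
t AND p = T AND F = F
((NOT t) OR a) -> (t AND p) = F -> F = T
NOT (((NOT t) OR a) -> (t AND p)) = F

F


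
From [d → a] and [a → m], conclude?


Hypothetical syllogism: from (P → Q) and (Q → R), infer (P → R).
Chain the two implications through the shared middle term 'a'.

d → m


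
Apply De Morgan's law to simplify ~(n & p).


De Morgan: the negation of a conjunction is the disjunction of the negations.
Distribute ~ across &, flipping it to |, and negate each literal.

(~n) | (~p)


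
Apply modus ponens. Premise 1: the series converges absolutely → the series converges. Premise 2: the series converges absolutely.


Modus ponens: from (P → Q) and P, infer Q.
P = 'the series converges absolutely' is asserted, and P → Q holds, so Q follows.

the series converges.


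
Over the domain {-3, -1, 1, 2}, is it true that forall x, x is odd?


Evaluate the predicate on each element: -3:True, -1:True, 1:True, 2:False.
Counterexample x = 2 fails the predicate.

False


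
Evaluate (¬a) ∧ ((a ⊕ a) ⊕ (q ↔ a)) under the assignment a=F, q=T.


Substitute a=F, q=T:
¬a = T
a ⊕ a = F ⊕ F = F
q ↔ a = T ↔ F = F
(a ⊕ a) ⊕ (q ↔ a) = F ⊕ F = F
(¬a) ∧ ((a ⊕ a) ⊕ (q ↔ a)) = T ∧ F = F

F


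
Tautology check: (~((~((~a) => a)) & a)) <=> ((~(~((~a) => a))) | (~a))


Build the truth table over {a}:
a | φ
-----
False | True
True | True
Every row evaluates to true.

Yes, it is a tautology.


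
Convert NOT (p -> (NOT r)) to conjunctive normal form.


Step 1: Rewrite p → (¬r) as ¬p ∨ (¬r).
Step 2: Negate: ¬(¬p ∨ (¬r)) = p ∧ ¬(¬r) (De Morgan + double negation).
Step 3: Eliminate any double negations (¬¬X = X).

p AND r


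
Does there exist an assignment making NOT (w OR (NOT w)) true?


Check all 2 assignments over {w}:
w | φ
-----
F | F
T | F
No assignment makes the formula true.

Unsatisfiable.


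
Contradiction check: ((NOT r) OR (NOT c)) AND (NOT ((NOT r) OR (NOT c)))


Truth table over {c, r}:
c | r | φ
---------
F | F | F
T | F | F
F | T | F
T | T | F
Every row is false.

Yes, it is a contradiction.


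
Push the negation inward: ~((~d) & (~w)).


De Morgan: the negation of a conjunction is the disjunction of the negations.
Distribute ~ across &, flipping it to |, and negate each literal.

d | w


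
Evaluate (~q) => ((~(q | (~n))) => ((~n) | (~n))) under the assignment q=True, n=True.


Substitute q=True, n=True:
~q = False
~n = False
q | (~n) = True | False = True
~(q | (~n)) = False
~n = False
~n = False
(~n) | (~n) = False | False = False
(~(q | (~n))) => ((~n) | (~n)) = False => False = True
(~q) => ((~(q | (~n))) => ((~n) | (~n))) = False => True = True

True


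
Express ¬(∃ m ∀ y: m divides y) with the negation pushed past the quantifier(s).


Negation flips each quantifier (∀↔∃) and negates the inner predicate.
¬(∃ m ∀ y: φ) = ∀ m ∃ y: ¬φ.

∀ m ∃ y: ¬(m divides y)


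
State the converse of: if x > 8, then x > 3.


The converse of (P → Q) is (Q → P). It is not in general equivalent to the original.
Here P = 'x > 8' and Q = 'x > 3'.

If x > 3, then x > 8.


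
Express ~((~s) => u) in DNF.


Step 1: Rewrite implication then negate: ¬(¬(¬s) ∨ u) = (¬s) ∧ ¬u.

(~s) & (~u)


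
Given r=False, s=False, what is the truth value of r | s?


Disjunction is false only when both operands are false.
Substitute: r=False, s=False.
False | False evaluates to False.

False


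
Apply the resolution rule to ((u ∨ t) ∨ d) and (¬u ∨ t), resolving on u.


The clauses contain complementary literals u and ¬u.
Resolution eliminates this pair and disjoins the remaining literals (merging duplicates).

(d ∨ t)


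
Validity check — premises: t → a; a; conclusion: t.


This is affirming the consequent (fallacy). There exist truth assignments where the premises are all true but the conclusion is false.

Invalid.


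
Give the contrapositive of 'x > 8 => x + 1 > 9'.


The contrapositive of (P → Q) is (¬Q → ¬P); it is logically equivalent to the original.
Here P = 'x > 8' and Q = 'x + 1 > 9'.

If not (x + 1 > 9), then not (x > 8).


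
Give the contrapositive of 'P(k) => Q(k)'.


The contrapositive of (P → Q) is (¬Q → ¬P); it is logically equivalent to the original.
Here P = 'P(k)' and Q = 'Q(k)'.

If not (Q(k)), then not (P(k)).


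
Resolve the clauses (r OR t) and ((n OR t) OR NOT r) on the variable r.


The clauses contain complementary literals r and NOTr.
Resolution eliminates this pair and disjoins the remaining literals (merging duplicates).

(t OR n)


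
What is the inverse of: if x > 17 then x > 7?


The inverse of (P → Q) is (¬P → ¬Q). It is equivalent to the converse, not to the original.
Here P = 'x > 17' and Q = 'x > 7'.

If not (x > 17), then not (x > 7).


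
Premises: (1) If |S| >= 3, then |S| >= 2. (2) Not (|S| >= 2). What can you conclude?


Modus tollens: from (P → Q) and ¬Q, infer ¬P.
Q = '|S| >= 2' is denied; since P → Q, P must also fail.

Not (|S| >= 3).


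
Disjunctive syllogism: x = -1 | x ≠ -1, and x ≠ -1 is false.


Disjunctive syllogism: from (P ∨ Q) and ¬P, infer Q.
One disjunct, 'x ≠ -1', is ruled out; the other must hold.

x = -1


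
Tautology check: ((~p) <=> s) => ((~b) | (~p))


Build the truth table over {b, p, s}:
b | p | s | φ
-------------
False | False | False | True
True | False | False | True
False | True | False | True
True | True | False | False
False | False | True | True
True | False | True | True
False | True | True | True
True | True | True | True
Counterexample at row 4: with b=True, p=True, s=False, the formula is False.

No, it is not a tautology.


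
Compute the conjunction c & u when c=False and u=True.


Conjunction is true only when both operands are true.
Substitute: c=False, u=True.
False & True evaluates to False.

False


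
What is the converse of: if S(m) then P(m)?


The converse of (P → Q) is (Q → P). It is not in general equivalent to the original.
Here P = 'S(m)' and Q = 'P(m)'.

If P(m), then S(m).


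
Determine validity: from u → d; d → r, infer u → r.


This matches the form of hypothetical syllogism: the conclusion follows in every model of the premises.

Valid.


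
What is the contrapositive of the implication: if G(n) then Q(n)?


The contrapositive of (P → Q) is (¬Q → ¬P); it is logically equivalent to the original.
Here P = 'G(n)' and Q = 'Q(n)'.

If not (Q(n)), then not (G(n)).


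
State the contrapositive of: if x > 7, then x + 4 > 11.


The contrapositive of (P → Q) is (¬Q → ¬P); it is logically equivalent to the original.
Here P = 'x > 7' and Q = 'x + 4 > 11'.

If not (x + 4 > 11), then not (x > 7).


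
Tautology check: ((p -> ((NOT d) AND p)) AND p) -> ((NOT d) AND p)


Build the truth table over {d, p}:
d | p | φ
---------
F | F | T
T | F | T
F | T | T
T | T | T
Every row evaluates to true.

Yes, it is a tautology.


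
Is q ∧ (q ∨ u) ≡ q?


Compare truth tables:
q | u | φ | ψ
-------------
F | F | F | F
T | F | T | T
F | T | F | F
T | T | T | T
The columns φ and ψ agree on every row.

Yes, they are logically equivalent.


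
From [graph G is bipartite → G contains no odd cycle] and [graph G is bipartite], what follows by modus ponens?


Modus ponens: from (P → Q) and P, infer Q.
P = 'graph G is bipartite' is asserted, and P → Q holds, so Q follows.

G contains no odd cycle.


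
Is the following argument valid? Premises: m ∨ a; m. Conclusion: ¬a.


This is affirming a disjunct (fallacy). There exist truth assignments where the premises are all true but the conclusion is false.

Invalid.


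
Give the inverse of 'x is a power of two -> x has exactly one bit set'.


The inverse of (P → Q) is (¬P → ¬Q). It is equivalent to the converse, not to the original.
Here P = 'x is a power of two' and Q = 'x has exactly one bit set'.

If not (x is a power of two), then not (x has exactly one bit set).


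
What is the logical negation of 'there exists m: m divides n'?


¬(for all x: φ) = there exists x: ¬φ, and ¬(there exists x: φ) = for all x: ¬φ.
Apply to the existential statement.

for all m: NOT(m divides n)


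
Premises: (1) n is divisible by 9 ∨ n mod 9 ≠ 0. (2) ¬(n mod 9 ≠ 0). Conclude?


Disjunctive syllogism: from (P ∨ Q) and ¬P, infer Q.
One disjunct, 'n mod 9 ≠ 0', is ruled out; the other must hold.

n is divisible by 9


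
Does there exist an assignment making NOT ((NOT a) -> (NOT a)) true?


Check all 2 assignments over {a}:
a | φ
-----
F | F
T | F
No assignment makes the formula true.

Unsatisfiable.


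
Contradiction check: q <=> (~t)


Truth table over {q, t}:
q | t | φ
---------
False | False | False
True | False | True
False | True | True
True | True | False
Satisfying assignment at row 2: q=True, t=False gives True.

No, it is not a contradiction.


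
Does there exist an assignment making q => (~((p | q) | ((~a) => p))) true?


Search for a satisfying assignment over {a, p, q}.
Try a=False, p=False, q=False: the formula evaluates to True.
A satisfying assignment exists.

Satisfiable.


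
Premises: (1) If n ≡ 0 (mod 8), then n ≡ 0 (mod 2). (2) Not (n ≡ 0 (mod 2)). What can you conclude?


Modus tollens: from (P → Q) and ¬Q, infer ¬P.
Q = 'n ≡ 0 (mod 2)' is denied; since P → Q, P must also fail.

Not (n ≡ 0 (mod 8)).


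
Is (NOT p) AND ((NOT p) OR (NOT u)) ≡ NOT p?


Compare truth tables:
p | u | φ | ψ
-------------
F | F | T | T
T | F | F | F
F | T | T | T
T | T | F | F
The columns φ and ψ agree on every row.

Yes, they are logically equivalent.


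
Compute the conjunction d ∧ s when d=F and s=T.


Conjunction is true only when both operands are true.
Substitute: d=F, s=T.
F ∧ T evaluates to F.

F


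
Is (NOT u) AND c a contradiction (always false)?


Truth table over {c, u}:
c | u | φ
---------
F | F | F
T | F | T
F | T | F
T | T | F
Satisfying assignment at row 2: c=T, u=F gives T.

No, it is not a contradiction.


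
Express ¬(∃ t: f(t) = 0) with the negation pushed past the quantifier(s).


¬(∀ x: φ) = ∃ x: ¬φ, and ¬(∃ x: φ) = ∀ x: ¬φ.
Apply to the existential statement.

∀ t: ¬(f(t) = 0)


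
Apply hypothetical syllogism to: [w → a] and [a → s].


Hypothetical syllogism: from (P → Q) and (Q → R), infer (P → R).
Chain the two implications through the shared middle term 'a'.

w → s


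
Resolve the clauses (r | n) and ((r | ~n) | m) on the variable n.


The clauses contain complementary literals n and ~n.
Resolution eliminates this pair and disjoins the remaining literals (merging duplicates).

(r | m)


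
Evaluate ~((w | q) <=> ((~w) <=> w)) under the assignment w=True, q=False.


Substitute w=True, q=False:
w | q = True | False = True
~w = False
(~w) <=> w = False <=> True = False
(w | q) <=> ((~w) <=> w) = True <=> False = False
~((w | q) <=> ((~w) <=> w)) = True

True


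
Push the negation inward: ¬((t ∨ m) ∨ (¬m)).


De Morgan: the negation of a disjunction is the conjunction of the negations.
Distribute ¬ across ∨, flipping it to ∧, and negate each literal.

((¬t) ∧ (¬m)) ∧ m


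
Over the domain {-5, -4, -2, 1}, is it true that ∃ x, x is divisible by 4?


Evaluate the predicate on each element: -5:F, -4:T, -2:F, 1:F.
Witness x = -4 satisfies the predicate.

T


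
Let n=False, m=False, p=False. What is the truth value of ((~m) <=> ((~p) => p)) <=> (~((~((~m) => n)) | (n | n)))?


Substitute n=False, m=False, p=False:
… (earlier sub-steps elided)
~p = True
(~p) => p = True => False = False
(~m) <=> ((~p) => p) = True <=> False = False
~m = True
(~m) => n = True => False = False
~((~m) => n) = True
n | n = False | False = False
(~((~m) => n)) | (n | n) = True | False = True
~((~((~m) => n)) | (n | n)) = False
((~m) <=> ((~p) => p)) <=> (~((~((~m) => n)) | (n | n))) = False <=> False = True

True


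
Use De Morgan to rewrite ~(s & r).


De Morgan: the negation of a conjunction is the disjunction of the negations.
Distribute ~ across &, flipping it to |, and negate each literal.

(~s) | (~r)


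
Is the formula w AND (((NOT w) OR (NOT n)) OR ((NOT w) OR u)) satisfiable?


Search for a satisfying assignment over {n, u, w}.
Try n=F, u=F, w=T: the formula evaluates to T.
A satisfying assignment exists.

Satisfiable.


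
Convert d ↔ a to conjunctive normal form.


Step 1: Rewrite d ↔ a as (d → a) ∧ (a → d).
Step 2: Rewrite each implication as a disjunction.

((¬d) ∨ a) ∧ ((¬a) ∨ d)


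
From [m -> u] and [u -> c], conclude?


Hypothetical syllogism: from (P → Q) and (Q → R), infer (P → R).
Chain the two implications through the shared middle term 'u'.

m -> c


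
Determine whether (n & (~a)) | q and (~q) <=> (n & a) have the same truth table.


Compare truth tables:
a | n | q | φ | ψ
-----------------
False | False | False | False | False
True | False | False | False | False
False | True | False | True | False
True | True | False | False | True
False | False | True | True | True
True | False | True | True | True
False | True | True | True | True
True | True | True | True | False
They differ at row 3 (a=False, n=True, q=False): φ=True but ψ=False.

No, they are not logically equivalent.


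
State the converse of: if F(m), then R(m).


The converse of (P → Q) is (Q → P). It is not in general equivalent to the original.
Here P = 'F(m)' and Q = 'R(m)'.

If R(m), then F(m).


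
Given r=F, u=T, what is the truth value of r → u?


Implication is false only when antecedent is true and consequent is false.
Substitute: r=F, u=T.
F → T evaluates to T.

T


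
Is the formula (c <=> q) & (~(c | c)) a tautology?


Build the truth table over {c, q}:
c | q | φ
---------
False | False | True
True | False | False
False | True | False
True | True | False
Counterexample at row 2: with c=True, q=False, the formula is False.

No, it is not a tautology.


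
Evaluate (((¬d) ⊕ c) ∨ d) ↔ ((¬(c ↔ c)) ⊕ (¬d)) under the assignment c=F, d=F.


Substitute c=F, d=F:
¬d = T
(¬d) ⊕ c = T ⊕ F = T
((¬d) ⊕ c) ∨ d = T ∨ F = T
c ↔ c = F ↔ F = T
¬(c ↔ c) = F
¬d = T
(¬(c ↔ c)) ⊕ (¬d) = F ⊕ T = T
(((¬d) ⊕ c) ∨ d) ↔ ((¬(c ↔ c)) ⊕ (¬d)) = T ↔ T = T

T


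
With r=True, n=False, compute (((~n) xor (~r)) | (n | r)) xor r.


Substitute r=True, n=False:
~n = True
~r = False
(~n) xor (~r) = True xor False = True
n | r = False | True = True
((~n) xor (~r)) | (n | r) = True | True = True
(((~n) xor (~r)) | (n | r)) xor r = True xor True = False

False


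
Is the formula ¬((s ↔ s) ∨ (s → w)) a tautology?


Build the truth table over {s, w}:
s | w | φ
---------
F | F | F
T | F | F
F | T | F
T | T | F
Counterexample at row 1: with s=F, w=F, the formula is F.

No, it is not a tautology.


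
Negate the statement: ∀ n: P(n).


¬(∀ x: φ) = ∃ x: ¬φ, and ¬(∃ x: φ) = ∀ x: ¬φ.
Apply to the universal statement.

∃ n: ¬(P(n))


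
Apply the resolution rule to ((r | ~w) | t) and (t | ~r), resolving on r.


The clauses contain complementary literals r and ~r.
Resolution eliminates this pair and disjoins the remaining literals (merging duplicates).

(~w | t)


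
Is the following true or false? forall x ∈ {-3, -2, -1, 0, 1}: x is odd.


Evaluate the predicate on each element: -3:True, -2:False, -1:True, 0:False, 1:True.
Counterexample x = -2 fails the predicate.

False


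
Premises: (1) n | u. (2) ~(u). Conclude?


Disjunctive syllogism: from (P ∨ Q) and ¬P, infer Q.
One disjunct, 'u', is ruled out; the other must hold.

n


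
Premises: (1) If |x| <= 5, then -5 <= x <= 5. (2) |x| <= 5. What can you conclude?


Modus ponens: from (P → Q) and P, infer Q.
P = '|x| <= 5' is asserted, and P → Q holds, so Q follows.

-5 <= x <= 5.


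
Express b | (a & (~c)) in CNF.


Step 1: Distribute ∨ over ∧: b ∨ (a ∧ (¬c)) = (b ∨ a) ∧ (b ∨ (¬c)).

(b | a) & (b | (~c))


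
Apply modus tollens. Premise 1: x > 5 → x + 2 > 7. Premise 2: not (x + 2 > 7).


Modus tollens: from (P → Q) and ¬Q, infer ¬P.
Q = 'x + 2 > 7' is denied; since P → Q, P must also fail.

Not (x > 5).


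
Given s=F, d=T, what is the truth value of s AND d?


Conjunction is true only when both operands are true.
Substitute: s=F, d=T.
F AND T evaluates to F.

F


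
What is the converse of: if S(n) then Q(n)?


The converse of (P → Q) is (Q → P). It is not in general equivalent to the original.
Here P = 'S(n)' and Q = 'Q(n)'.

If Q(n), then S(n).


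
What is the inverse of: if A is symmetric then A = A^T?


The inverse of (P → Q) is (¬P → ¬Q). It is equivalent to the converse, not to the original.
Here P = 'A is symmetric' and Q = 'A = A^T'.

If not (A is symmetric), then not (A = A^T).


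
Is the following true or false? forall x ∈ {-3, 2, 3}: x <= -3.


Evaluate the predicate on each element: -3:True, 2:False, 3:False.
Counterexample x = 2 fails the predicate.

False


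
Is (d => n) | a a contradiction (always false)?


Truth table over {a, d, n}:
a | d | n | φ
-------------
False | False | False | True
True | False | False | True
False | True | False | False
True | True | False | True
False | False | True | True
True | False | True | True
False | True | True | True
True | True | True | True
Satisfying assignment at row 1: a=False, d=False, n=False gives True.

No, it is not a contradiction.


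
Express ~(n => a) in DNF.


Step 1: Rewrite implication then negate: ¬(¬n ∨ a) = n ∧ ¬a.

n & (~a)


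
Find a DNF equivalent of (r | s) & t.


Step 1: Distribute ∧ over ∨: (r ∨ s) ∧ t = (r ∧ t) ∨ (s ∧ t).

(r & t) | (s & t)


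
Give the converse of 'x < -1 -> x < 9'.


The converse of (P → Q) is (Q → P). It is not in general equivalent to the original.
Here P = 'x < -1' and Q = 'x < 9'.

If x < 9, then x < -1.


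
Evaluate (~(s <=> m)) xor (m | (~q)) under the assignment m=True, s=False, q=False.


Substitute m=True, s=False, q=False:
s <=> m = False <=> True = False
~(s <=> m) = True
~q = True
m | (~q) = True | True = True
(~(s <=> m)) xor (m | (~q)) = True xor True = False

False


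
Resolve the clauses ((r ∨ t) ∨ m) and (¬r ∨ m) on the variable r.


The clauses contain complementary literals r and ¬r.
Resolution eliminates this pair and disjoins the remaining literals (merging duplicates).

(t ∨ m)


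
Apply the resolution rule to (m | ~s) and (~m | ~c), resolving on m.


The clauses contain complementary literals m and ~m.
Resolution eliminates this pair and disjoins the remaining literals (merging duplicates).

(~s | ~c)


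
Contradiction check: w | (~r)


Truth table over {r, w}:
r | w | φ
---------
False | False | True
True | False | False
False | True | True
True | True | True
Satisfying assignment at row 1: r=False, w=False gives True.

No, it is not a contradiction.


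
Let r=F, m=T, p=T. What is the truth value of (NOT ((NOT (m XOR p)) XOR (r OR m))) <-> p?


Substitute r=F, m=T, p=T:
m XOR p = T XOR T = F
NOT (m XOR p) = T
r OR m = F OR T = T
(NOT (m XOR p)) XOR (r OR m) = T XOR T = F
NOT ((NOT (m XOR p)) XOR (r OR m)) = T
(NOT ((NOT (m XOR p)) XOR (r OR m))) <-> p = T <-> T = T

T


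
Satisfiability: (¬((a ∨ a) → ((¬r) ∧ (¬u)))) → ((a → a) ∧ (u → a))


Search for a satisfying assignment over {a, r, u}.
Try a=F, r=F, u=F: the formula evaluates to T.
A satisfying assignment exists.

Satisfiable.


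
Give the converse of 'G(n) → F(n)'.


The converse of (P → Q) is (Q → P). It is not in general equivalent to the original.
Here P = 'G(n)' and Q = 'F(n)'.

If F(n), then G(n).


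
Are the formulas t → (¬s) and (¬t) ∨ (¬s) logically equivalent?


Compare truth tables:
s | t | φ | ψ
-------------
F | F | T | T
T | F | T | T
F | T | T | T
T | T | F | F
The columns φ and ψ agree on every row.

Yes, they are logically equivalent.


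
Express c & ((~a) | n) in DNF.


Step 1: Distribute ∧ over ∨: c ∧ ((¬a) ∨ n) = (c ∧ (¬a)) ∨ (c ∧ n).

(c & (~a)) | (c & n)


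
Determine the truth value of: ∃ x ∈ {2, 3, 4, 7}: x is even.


Evaluate the predicate on each element: 2:T, 3:F, 4:T, 7:F.
Witness x = 2 satisfies the predicate.

T


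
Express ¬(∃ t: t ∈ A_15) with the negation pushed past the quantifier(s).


¬(∀ x: φ) = ∃ x: ¬φ, and ¬(∃ x: φ) = ∀ x: ¬φ.
Apply to the existential statement.

∀ t: ¬(t ∈ A_15)


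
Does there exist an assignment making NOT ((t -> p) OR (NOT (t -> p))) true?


Check all 4 assignments over {p, t}:
p | t | φ
---------
F | F | F
T | F | F
F | T | F
T | T | F
No assignment makes the formula true.

Unsatisfiable.


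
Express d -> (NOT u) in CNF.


Step 1: Rewrite d → (¬u) as ¬d ∨ (¬u).

(NOT d) OR (NOT u)


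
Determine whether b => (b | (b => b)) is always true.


Build the truth table over {b}:
b | φ
-----
False | True
True | True
Every row evaluates to true.

Yes, it is a tautology.


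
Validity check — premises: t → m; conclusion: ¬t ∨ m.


This matches the form of material implication: the conclusion follows in every model of the premises.

Valid.


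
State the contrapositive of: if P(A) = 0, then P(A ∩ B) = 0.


The contrapositive of (P → Q) is (¬Q → ¬P); it is logically equivalent to the original.
Here P = 'P(A) = 0' and Q = 'P(A ∩ B) = 0'.

If not (P(A ∩ B) = 0), then not (P(A) = 0).


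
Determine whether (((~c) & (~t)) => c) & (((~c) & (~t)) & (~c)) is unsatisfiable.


Truth table over {c, t}:
c | t | φ
---------
False | False | False
True | False | False
False | True | False
True | True | False
Every row is false.

Yes, it is a contradiction.


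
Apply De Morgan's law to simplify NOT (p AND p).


De Morgan: the negation of a conjunction is the disjunction of the negations.
Distribute NOT across AND, flipping it to OR, and negate each literal.

(NOT p) OR (NOT p)


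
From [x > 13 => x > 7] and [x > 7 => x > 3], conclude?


Hypothetical syllogism: from (P → Q) and (Q → R), infer (P → R).
Chain the two implications through the shared middle term 'x > 7'.

x > 13 => x > 3


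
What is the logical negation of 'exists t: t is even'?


¬(forall x: φ) = exists x: ¬φ, and ¬(exists x: φ) = forall x: ¬φ.
Apply to the existential statement.

forall t: ~(t is even)


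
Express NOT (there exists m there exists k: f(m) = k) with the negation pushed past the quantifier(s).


Negation flips each quantifier (∀↔∃) and negates the inner predicate.
¬(there exists m there exists k: φ) = for all m for all k: ¬φ.

for all m for all k: NOT(f(m) = k)


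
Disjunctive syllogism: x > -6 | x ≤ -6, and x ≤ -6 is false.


Disjunctive syllogism: from (P ∨ Q) and ¬P, infer Q.
One disjunct, 'x ≤ -6', is ruled out; the other must hold.

x > -6


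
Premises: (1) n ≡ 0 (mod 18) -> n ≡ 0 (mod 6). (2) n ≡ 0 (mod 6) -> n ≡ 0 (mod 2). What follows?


Hypothetical syllogism: from (P → Q) and (Q → R), infer (P → R).
Chain the two implications through the shared middle term 'n ≡ 0 (mod 6)'.

n ≡ 0 (mod 18) -> n ≡ 0 (mod 2)


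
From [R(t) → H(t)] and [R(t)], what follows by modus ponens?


Modus ponens: from (P → Q) and P, infer Q.
P = 'R(t)' is asserted, and P → Q holds, so Q follows.

H(t).


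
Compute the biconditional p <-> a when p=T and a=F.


Biconditional is true when both operands have the same truth value.
Substitute: p=T, a=F.
T <-> F evaluates to F.

F


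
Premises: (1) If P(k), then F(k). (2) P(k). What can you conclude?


Modus ponens: from (P → Q) and P, infer Q.
P = 'P(k)' is asserted, and P → Q holds, so Q follows.

F(k).


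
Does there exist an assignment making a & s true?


Search for a satisfying assignment over {a, s}.
Try a=True, s=True: the formula evaluates to True.
A satisfying assignment exists.

Satisfiable.


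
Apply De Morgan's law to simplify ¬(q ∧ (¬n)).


De Morgan: the negation of a conjunction is the disjunction of the negations.
Distribute ¬ across ∧, flipping it to ∨, and negate each literal.

(¬q) ∨ n


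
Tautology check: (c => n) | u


Build the truth table over {c, n, u}:
c | n | u | φ
-------------
False | False | False | True
True | False | False | False
False | True | False | True
True | True | False | True
False | False | True | True
True | False | True | True
False | True | True | True
True | True | True | True
Counterexample at row 2: with c=True, n=False, u=False, the formula is False.

No, it is not a tautology.


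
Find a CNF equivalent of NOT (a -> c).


Step 1: Rewrite a → c as ¬a ∨ c.
Step 2: Negate: ¬(¬a ∨ c) = a ∧ ¬c (De Morgan + double negation).

a AND (NOT c)


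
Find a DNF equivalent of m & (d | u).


Step 1: Distribute ∧ over ∨: m ∧ (d ∨ u) = (m ∧ d) ∨ (m ∧ u).

(m & d) | (m & u)


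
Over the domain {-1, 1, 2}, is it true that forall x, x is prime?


Evaluate the predicate on each element: -1:False, 1:False, 2:True.
Counterexample x = -1 fails the predicate.

False


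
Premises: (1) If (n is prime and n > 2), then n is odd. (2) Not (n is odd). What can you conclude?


Modus tollens: from (P → Q) and ¬Q, infer ¬P.
Q = 'n is odd' is denied; since P → Q, P must also fail.

Not ((n is prime and n > 2)).


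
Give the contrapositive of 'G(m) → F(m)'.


The contrapositive of (P → Q) is (¬Q → ¬P); it is logically equivalent to the original.
Here P = 'G(m)' and Q = 'F(m)'.

If not (F(m)), then not (G(m)).


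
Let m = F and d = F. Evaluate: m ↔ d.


Biconditional is true when both operands have the same truth value.
Substitute: m=F, d=F.
F ↔ F evaluates to T.

T


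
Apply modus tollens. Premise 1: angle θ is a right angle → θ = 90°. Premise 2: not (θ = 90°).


Modus tollens: from (P → Q) and ¬Q, infer ¬P.
Q = 'θ = 90°' is denied; since P → Q, P must also fail.

Not (angle θ is a right angle).


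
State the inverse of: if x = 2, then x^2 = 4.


The inverse of (P → Q) is (¬P → ¬Q). It is equivalent to the converse, not to the original.
Here P = 'x = 2' and Q = 'x^2 = 4'.

If not (x = 2), then not (x^2 = 4).


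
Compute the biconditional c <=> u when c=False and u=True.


Biconditional is true when both operands have the same truth value.
Substitute: c=False, u=True.
False <=> True evaluates to False.

False
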